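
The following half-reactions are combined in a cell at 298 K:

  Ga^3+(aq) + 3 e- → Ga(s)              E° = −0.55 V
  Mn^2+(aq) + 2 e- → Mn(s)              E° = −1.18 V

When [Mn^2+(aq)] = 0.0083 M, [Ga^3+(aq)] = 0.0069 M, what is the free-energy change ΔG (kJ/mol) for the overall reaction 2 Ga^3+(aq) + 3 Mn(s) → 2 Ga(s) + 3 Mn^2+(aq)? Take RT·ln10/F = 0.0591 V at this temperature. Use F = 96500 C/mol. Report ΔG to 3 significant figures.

−376 kJ/mol

E°cell = −0.55 − (−1.18) = +0.63 V; the balanced reaction transfers n = 6 electrons.
The reaction quotient is [Mn^2+(aq)]^3 / [Ga^3+(aq)]^2 = 0.012; by Nernst, E = +0.63 − (0.0591/6)(−1.920) = +0.6489 V.
Finally ΔG = −nFE = −(6)(96500 C/mol)(+0.6489 V) = −376 kJ/mol.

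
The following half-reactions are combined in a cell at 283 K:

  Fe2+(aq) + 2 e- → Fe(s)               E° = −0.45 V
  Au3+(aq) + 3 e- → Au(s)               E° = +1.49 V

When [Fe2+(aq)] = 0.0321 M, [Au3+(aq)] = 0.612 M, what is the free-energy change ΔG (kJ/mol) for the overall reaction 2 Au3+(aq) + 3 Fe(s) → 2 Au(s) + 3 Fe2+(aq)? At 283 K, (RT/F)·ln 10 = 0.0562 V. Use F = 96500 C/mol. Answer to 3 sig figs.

E°cell = +1.49 − (−0.45) = +1.94 V; the balanced reaction transfers n = 6 electrons.
The reaction quotient is [Fe2+(aq)]^3 / [Au3+(aq)]^2 = 8.83×10^−5; by Nernst, E = +1.94 − (0.0562/6)(−4.054) = +1.9780 V.
Finally ΔG = −nFE = −(6)(96500 C/mol)(+1.9780 V) = −1150 kJ/mol.

−1150 kJ/mol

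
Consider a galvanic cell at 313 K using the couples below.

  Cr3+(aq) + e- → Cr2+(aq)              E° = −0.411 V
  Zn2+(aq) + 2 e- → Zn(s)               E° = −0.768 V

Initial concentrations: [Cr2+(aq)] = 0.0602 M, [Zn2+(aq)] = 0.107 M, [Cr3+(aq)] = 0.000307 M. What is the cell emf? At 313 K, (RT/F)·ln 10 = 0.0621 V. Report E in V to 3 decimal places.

Since E°(Cr³⁺/Cr²⁺) > E°(Zn²⁺/Zn), Cr³⁺/Cr²⁺ serves as the cathode.
E°cell = E°cat − E°an = −0.411 − (−0.768) = +0.357 V; n = 2.
The balanced reaction is 2 Cr3+(aq) + Zn(s) → 2 Cr2+(aq) + Zn2+(aq), so Q = ([Cr2+(aq)]^2·[Zn2+(aq)]) / [Cr3+(aq)]^2 = 4.11×10^3 and log Q = 3.614.
E = E° − (0.0621/n)·log Q = +0.357 − (0.0621/2)(3.614) = +0.245 V.

+0.245 V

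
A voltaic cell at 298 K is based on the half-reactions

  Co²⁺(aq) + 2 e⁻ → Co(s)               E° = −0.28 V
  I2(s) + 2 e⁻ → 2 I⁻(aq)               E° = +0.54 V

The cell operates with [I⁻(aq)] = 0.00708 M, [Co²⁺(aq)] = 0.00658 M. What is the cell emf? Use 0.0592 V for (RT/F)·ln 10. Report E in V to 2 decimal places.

+1.01 V

The I₂/I⁻ couple has the more positive E°, so it is the cathode; Co²⁺/Co is the anode.
E°cell = +0.54 − (−0.28) = +0.82 V, with n = 2 electrons transferred.
For the overall reaction I2(s) + Co(s) → 2 I⁻(aq) + Co²⁺(aq), Q = [I⁻(aq)]^2·[Co²⁺(aq)] = 3.3×10^−7, giving log Q = −6.482.
Applying E = E° − (RT ln10/nF)·log Q gives +0.82 − (0.0592/2)(−6.482) = +1.01 V.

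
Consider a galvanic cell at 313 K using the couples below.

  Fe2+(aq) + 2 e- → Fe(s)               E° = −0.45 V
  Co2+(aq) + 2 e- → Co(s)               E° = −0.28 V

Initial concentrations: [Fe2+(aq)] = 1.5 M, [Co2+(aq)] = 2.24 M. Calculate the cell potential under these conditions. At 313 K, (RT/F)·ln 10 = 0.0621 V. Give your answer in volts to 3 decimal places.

Since E°(Co²⁺/Co) > E°(Fe²⁺/Fe), Co²⁺/Co serves as the cathode.
E°cell = −0.28 − (−0.45) = +0.17 V, with n = 2 electrons transferred.
The balanced reaction is Co2+(aq) + Fe(s) → Co(s) + Fe2+(aq), so Q = [Fe2+(aq)] / [Co2+(aq)] = 0.67 and log Q = −0.174.
E = E° − (0.0621/n)·log Q = +0.17 − (0.0621/2)(−0.174) = +0.175 V.

+0.175 V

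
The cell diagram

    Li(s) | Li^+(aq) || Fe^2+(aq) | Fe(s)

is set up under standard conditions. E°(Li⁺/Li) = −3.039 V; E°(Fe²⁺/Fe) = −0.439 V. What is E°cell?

+2.600 V

By convention the left-hand electrode in cell notation is the anode (oxidation) and the right-hand electrode is the cathode (reduction).
E°cell = E°(right) − E°(left) = −0.439 − (−3.039) = +2.600 V.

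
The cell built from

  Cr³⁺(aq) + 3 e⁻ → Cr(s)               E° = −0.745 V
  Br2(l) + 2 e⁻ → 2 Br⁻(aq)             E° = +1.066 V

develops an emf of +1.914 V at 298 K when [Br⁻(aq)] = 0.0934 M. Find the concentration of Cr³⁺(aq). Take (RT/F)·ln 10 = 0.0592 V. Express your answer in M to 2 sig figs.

0.0074 M

The Br₂/Br⁻ couple has the larger reduction potential, so it is the cathode: E°cell = +1.066 − (−0.745) = +1.811 V and n = 6.
Since E = E° − (0.0592/n)·log Q, log Q = n(E° − E)/0.0592 = −10.439.
Balancing electrons gives 3 Br2(l) + 2 Cr(s) → 6 Br⁻(aq) + 2 Cr³⁺(aq); thus Q = [Br⁻(aq)]^6·[Cr³⁺(aq)]^2.
Substituting the known concentrations and solving, log [Cr³⁺(aq)] = −2.131 and [Cr³⁺(aq)] = 0.0074 M.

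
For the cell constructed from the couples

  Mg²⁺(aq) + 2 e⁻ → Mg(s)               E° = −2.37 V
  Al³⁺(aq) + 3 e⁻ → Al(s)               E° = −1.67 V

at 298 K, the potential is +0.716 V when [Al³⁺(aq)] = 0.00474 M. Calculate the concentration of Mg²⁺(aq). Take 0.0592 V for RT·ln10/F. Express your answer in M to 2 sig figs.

0.0081 M

Al³⁺/Al is the cathode (higher E°); E°cell = −1.67 − (−2.37) = +0.70 V with n = 6.
From the Nernst equation, log Q = n(E° − E)/0.0592 = 6·(+0.70 − (+0.716))/0.0592 = −1.622.
For 2 Al³⁺(aq) + 3 Mg(s) → 2 Al(s) + 3 Mg²⁺(aq), the reaction quotient is Q = [Mg²⁺(aq)]^3 / [Al³⁺(aq)]^2.
Isolating [Mg²⁺(aq)] in Q = 10^{−1.622} yields log [Mg²⁺(aq)] = −2.090, i.e. 0.0081 M.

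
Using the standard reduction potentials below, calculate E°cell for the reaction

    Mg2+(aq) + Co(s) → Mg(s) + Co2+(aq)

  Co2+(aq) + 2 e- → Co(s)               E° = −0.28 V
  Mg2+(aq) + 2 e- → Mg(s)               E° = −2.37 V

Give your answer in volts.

−2.09 V

In the reaction as written, Mg2+(aq) is reduced (cathode) and Co2+(aq) is produced by oxidation at the anode.
E°cell = E°(cathode) − E°(anode) = −2.37 − (−0.28) = −2.09 V.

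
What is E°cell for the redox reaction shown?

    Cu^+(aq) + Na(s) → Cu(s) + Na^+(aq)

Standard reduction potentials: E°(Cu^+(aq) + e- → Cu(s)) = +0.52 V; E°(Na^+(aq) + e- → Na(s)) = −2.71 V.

Cu^+(aq) gains electrons, so the Cu⁺/Cu couple is the cathode; the Na⁺/Na couple is the anode.
E°cell = E°(cathode) − E°(anode) = +0.52 − (−2.71) = +3.23 V.

+3.23 V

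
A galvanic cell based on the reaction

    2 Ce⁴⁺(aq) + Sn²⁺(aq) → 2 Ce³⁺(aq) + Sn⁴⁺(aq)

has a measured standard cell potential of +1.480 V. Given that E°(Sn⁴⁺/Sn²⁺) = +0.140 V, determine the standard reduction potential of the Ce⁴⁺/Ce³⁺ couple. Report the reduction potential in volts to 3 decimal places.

+1.620 V

In the reaction as written the Ce⁴⁺/Ce³⁺ couple is reduced (cathode) and Sn⁴⁺/Sn²⁺ is oxidized (anode), so E°cell = E°(Ce⁴⁺/Ce³⁺) − E°(Sn⁴⁺/Sn²⁺).
E°(Ce⁴⁺/Ce³⁺) = E°cell + E°(anode) = +1.480 + (+0.140) = +1.620 V.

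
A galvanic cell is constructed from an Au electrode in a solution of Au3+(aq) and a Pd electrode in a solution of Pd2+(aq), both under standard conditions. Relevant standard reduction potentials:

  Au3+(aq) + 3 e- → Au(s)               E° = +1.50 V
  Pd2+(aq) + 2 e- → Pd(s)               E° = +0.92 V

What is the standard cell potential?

+0.58 V

The Au³⁺/Au couple has the higher E°, so Au ion is reduced (cathode) and Pd is oxidized (anode).
E°cell = E°(cathode) − E°(anode) = +1.50 − (+0.92) = +0.58 V.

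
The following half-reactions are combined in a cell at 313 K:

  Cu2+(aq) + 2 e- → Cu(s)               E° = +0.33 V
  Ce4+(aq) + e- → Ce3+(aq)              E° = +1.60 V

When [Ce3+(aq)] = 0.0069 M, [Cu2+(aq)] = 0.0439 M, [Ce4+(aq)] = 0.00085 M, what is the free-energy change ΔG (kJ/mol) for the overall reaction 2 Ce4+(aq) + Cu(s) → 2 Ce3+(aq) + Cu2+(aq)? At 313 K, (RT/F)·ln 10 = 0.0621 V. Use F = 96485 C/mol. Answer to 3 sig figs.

With Ce⁴⁺/Ce³⁺ reduced at the cathode, E°cell = +1.60 − (+0.33) = +1.27 V and n = 2.
The reaction quotient is ([Ce3+(aq)]^2·[Cu2+(aq)]) / [Ce4+(aq)]^2 = 2.89; by Nernst, E = +1.27 − (0.0621/2)(0.461) = +1.2557 V.
ΔG = −nFE = −(2)(96485)(+1.2557) J/mol = −242 kJ/mol.

−242 kJ/mol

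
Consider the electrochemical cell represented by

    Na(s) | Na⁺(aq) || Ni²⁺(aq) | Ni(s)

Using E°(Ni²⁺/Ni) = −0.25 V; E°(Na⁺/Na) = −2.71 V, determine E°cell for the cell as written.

+2.46 V

By convention the left-hand electrode in cell notation is the anode (oxidation) and the right-hand electrode is the cathode (reduction).
E°cell = E°(right) − E°(left) = −0.25 − (−2.71) = +2.46 V.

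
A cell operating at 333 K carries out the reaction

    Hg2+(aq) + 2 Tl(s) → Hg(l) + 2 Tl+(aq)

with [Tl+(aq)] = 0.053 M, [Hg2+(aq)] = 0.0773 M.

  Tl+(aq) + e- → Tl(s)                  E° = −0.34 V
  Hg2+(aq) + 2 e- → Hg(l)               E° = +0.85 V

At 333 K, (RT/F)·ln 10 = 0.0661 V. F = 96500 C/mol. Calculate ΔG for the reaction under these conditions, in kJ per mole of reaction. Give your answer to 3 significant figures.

−239 kJ/mol

E°cell = +0.85 − (−0.34) = +1.19 V; the balanced reaction transfers n = 2 electrons.
The reaction quotient is [Tl+(aq)]^2 / [Hg2+(aq)] = 0.0363; by Nernst, E = +1.19 − (0.0661/2)(−1.440) = +1.2376 V.
ΔG = −nFE = −(2)(96500)(+1.2376) J/mol = −239 kJ/mol.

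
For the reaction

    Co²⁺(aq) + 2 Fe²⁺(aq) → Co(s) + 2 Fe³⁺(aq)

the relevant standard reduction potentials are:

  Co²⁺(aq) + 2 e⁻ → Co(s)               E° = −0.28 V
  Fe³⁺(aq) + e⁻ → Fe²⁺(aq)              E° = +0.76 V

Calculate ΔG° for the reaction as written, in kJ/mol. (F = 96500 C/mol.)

In the reaction as written Co²⁺(aq) is reduced, so the Co²⁺/Co couple is the cathode and Fe³⁺/Fe²⁺ is the anode.
E°cell = −0.28 − (+0.76) = −1.04 V; balancing electrons gives n = 2.
ΔG° = −nFE°cell = −(2)(96500)(−1.04) J/mol = +201 kJ/mol.

+201 kJ/mol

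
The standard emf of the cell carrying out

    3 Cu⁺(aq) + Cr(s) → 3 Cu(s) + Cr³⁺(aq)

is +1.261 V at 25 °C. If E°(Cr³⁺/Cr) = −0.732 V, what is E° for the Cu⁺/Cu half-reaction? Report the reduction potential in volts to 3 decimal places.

In the reaction as written the Cu⁺/Cu couple is reduced (cathode) and Cr³⁺/Cr is oxidized (anode), so E°cell = E°(Cu⁺/Cu) − E°(Cr³⁺/Cr).
E°(Cu⁺/Cu) = E°cell + E°(anode) = +1.261 + (−0.732) = +0.529 V.

+0.529 V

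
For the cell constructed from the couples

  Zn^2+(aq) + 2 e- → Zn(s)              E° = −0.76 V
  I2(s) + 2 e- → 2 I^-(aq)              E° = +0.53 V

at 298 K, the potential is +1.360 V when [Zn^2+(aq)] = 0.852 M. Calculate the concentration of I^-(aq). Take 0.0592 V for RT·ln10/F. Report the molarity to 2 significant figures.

I₂/I⁻ is the cathode (higher E°); E°cell = +0.53 − (−0.76) = +1.29 V with n = 2.
Since E = E° − (0.0592/n)·log Q, log Q = n(E° − E)/0.0592 = −2.365.
The balanced reaction is I2(s) + Zn(s) → 2 I^-(aq) + Zn^2+(aq), so Q = [I^-(aq)]^2·[Zn^2+(aq)].
Isolating [I^-(aq)] in Q = 10^{−2.365} yields log [I^-(aq)] = −1.148, i.e. 0.071 M.

0.071 M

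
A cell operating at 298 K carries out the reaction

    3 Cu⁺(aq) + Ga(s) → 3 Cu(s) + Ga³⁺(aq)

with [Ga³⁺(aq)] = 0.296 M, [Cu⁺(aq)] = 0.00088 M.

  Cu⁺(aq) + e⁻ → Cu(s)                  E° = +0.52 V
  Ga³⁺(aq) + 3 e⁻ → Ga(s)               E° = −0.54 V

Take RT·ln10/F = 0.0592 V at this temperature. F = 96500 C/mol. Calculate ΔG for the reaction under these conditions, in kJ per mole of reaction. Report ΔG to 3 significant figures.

−258 kJ/mol

E°cell = +0.52 − (−0.54) = +1.06 V; the balanced reaction transfers n = 3 electrons.
The reaction quotient is [Ga³⁺(aq)] / [Cu⁺(aq)]^3 = 4.34×10^8; by Nernst, E = +1.06 − (0.0592/3)(8.638) = +0.8895 V.
Finally ΔG = −nFE = −(3)(96500 C/mol)(+0.8895 V) = −258 kJ/mol.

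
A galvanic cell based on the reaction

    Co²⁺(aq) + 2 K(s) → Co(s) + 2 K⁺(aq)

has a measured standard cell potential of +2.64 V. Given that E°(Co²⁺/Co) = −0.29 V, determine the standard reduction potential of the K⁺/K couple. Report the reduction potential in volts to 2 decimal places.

In the reaction as written the Co²⁺/Co couple is reduced (cathode) and K⁺/K is oxidized (anode), so E°cell = E°(Co²⁺/Co) − E°(K⁺/K).
E°(K⁺/K) = E°(cathode) − E°cell = −0.29 − (+2.64) = −2.93 V.

−2.93 V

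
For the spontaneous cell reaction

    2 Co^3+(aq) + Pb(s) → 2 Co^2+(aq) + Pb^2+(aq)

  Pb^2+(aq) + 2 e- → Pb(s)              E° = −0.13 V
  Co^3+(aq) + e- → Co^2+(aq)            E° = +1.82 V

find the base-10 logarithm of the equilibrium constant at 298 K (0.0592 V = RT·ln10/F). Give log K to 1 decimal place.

log K = 65.9

The Co³⁺/Co²⁺ couple is reduced (cathode); E°cell = +1.82 − (−0.13) = +1.95 V with n = 2.
At equilibrium E = 0, so log K = nE°cell / 0.0592 = (2)(+1.95) / 0.0592 = 65.9.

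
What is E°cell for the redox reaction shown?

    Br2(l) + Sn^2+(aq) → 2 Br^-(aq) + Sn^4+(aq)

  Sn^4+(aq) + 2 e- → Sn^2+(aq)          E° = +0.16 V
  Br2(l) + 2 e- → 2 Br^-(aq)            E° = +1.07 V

In the reaction as written, Br2(l) is reduced (cathode) and Sn^4+(aq) is produced by oxidation at the anode.
E°cell = E°(cathode) − E°(anode) = +1.07 − (+0.16) = +0.91 V.

+0.91 V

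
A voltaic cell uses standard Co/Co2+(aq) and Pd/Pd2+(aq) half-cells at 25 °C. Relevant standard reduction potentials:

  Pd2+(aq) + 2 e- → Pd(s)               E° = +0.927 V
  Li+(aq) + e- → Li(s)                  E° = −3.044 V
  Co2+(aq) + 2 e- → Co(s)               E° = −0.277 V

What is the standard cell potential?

Of the two couples in this cell, the one with the more positive reduction potential is reduced at the cathode: here that is Pd²⁺/Pd (+0.927 V); Co²⁺/Co (−0.277 V) is the anode.
E°cell = E°(cathode) − E°(anode) = +0.927 − (−0.277) = +1.204 V.

+1.204 V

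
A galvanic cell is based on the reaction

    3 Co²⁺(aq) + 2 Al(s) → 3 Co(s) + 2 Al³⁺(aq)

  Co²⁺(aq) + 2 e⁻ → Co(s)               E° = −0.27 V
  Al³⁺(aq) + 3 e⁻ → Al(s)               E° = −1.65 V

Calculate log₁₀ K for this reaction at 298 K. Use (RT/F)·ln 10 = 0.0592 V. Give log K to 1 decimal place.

log K = 139.9

The Co²⁺/Co couple is reduced (cathode); E°cell = −0.27 − (−1.65) = +1.38 V with n = 6.
At equilibrium E = 0, so log K = nE°cell / 0.0592 = (6)(+1.38) / 0.0592 = 139.9.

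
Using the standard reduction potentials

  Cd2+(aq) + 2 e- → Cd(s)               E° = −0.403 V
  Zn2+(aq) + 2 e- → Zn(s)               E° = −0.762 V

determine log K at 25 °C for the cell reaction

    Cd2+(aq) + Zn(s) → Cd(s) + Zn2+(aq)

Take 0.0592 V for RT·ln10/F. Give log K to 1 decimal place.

log K = 12.1

The Cd²⁺/Cd couple is reduced (cathode); E°cell = −0.403 − (−0.762) = +0.359 V with n = 2.
At equilibrium E = 0, so log K = nE°cell / 0.0592 = (2)(+0.359) / 0.0592 = 12.1.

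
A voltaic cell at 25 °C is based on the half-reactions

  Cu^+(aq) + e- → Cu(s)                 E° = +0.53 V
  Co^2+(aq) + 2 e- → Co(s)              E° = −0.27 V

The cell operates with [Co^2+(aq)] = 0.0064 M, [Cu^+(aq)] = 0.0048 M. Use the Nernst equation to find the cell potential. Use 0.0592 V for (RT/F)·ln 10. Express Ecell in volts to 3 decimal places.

Cu⁺/Cu is reduced (cathode, E° = +0.53 V) and Co²⁺/Co is oxidized (anode).
The standard potential is +0.53 − (−0.27) = +0.80 V and the balanced reaction transfers n = 2 electrons.
The balanced reaction is 2 Cu^+(aq) + Co(s) → 2 Cu(s) + Co^2+(aq), so Q = [Co^2+(aq)] / [Cu^+(aq)]^2 = 278 and log Q = 2.444.
Applying E = E° − (RT ln10/nF)·log Q gives +0.80 − (0.0592/2)(2.444) = +0.728 V.

+0.728 V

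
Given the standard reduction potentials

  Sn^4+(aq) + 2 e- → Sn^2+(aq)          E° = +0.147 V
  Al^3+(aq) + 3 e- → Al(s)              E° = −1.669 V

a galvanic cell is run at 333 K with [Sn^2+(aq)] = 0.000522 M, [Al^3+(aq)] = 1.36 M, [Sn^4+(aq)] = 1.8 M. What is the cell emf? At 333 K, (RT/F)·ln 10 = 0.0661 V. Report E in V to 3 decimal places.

+1.930 V

Since E°(Sn⁴⁺/Sn²⁺) > E°(Al³⁺/Al), Sn⁴⁺/Sn²⁺ serves as the cathode.
E°cell = +0.147 − (−1.669) = +1.816 V, with n = 6 electrons transferred.
Balancing gives 3 Sn^4+(aq) + 2 Al(s) → 3 Sn^2+(aq) + 2 Al^3+(aq); hence Q = ([Sn^2+(aq)]^3·[Al^3+(aq)]^2) / [Sn^4+(aq)]^3 = 4.51×10^−11 (log Q = −10.346).
E = E° − (0.0661/n)·log Q = +1.816 − (0.0661/6)(−10.346) = +1.930 V.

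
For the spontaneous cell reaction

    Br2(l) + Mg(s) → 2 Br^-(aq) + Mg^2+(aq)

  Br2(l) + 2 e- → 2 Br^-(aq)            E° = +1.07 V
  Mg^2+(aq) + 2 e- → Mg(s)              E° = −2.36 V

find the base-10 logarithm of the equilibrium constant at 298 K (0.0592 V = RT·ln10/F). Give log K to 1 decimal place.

The Br₂/Br⁻ couple is reduced (cathode); E°cell = +1.07 − (−2.36) = +3.43 V with n = 2.
At equilibrium E = 0, so log K = nE°cell / 0.0592 = (2)(+3.43) / 0.0592 = 115.9.

log K = 115.9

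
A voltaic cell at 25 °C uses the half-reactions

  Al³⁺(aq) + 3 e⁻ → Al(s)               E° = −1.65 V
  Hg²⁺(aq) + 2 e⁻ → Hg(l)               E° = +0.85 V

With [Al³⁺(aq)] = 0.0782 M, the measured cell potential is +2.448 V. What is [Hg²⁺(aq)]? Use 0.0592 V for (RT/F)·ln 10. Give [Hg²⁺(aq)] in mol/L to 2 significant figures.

0.0032 M

The Hg²⁺/Hg couple has the larger reduction potential, so it is the cathode: E°cell = +0.85 − (−1.65) = +2.50 V and n = 6.
From the Nernst equation, log Q = n(E° − E)/0.0592 = 6·(+2.50 − (+2.448))/0.0592 = 5.270.
For 3 Hg²⁺(aq) + 2 Al(s) → 3 Hg(l) + 2 Al³⁺(aq), the reaction quotient is Q = [Al³⁺(aq)]^2 / [Hg²⁺(aq)]^3.
Solving for the unknown gives log [Hg²⁺(aq)] = −2.495, so [Hg²⁺(aq)] ≈ 0.0032 M.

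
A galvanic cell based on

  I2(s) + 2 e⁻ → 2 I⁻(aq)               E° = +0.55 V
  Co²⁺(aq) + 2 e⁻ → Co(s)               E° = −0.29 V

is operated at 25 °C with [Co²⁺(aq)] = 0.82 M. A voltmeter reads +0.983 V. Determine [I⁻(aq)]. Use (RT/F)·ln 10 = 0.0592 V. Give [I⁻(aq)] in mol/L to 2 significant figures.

I₂/I⁻ is the cathode (higher E°); E°cell = +0.55 − (−0.29) = +0.84 V with n = 2.
Rearranging E = E° − (0.0592/n)·log Q gives log Q = 2(+0.84 − (+0.983))/0.0592 = −4.831.
Balancing electrons gives I2(s) + Co(s) → 2 I⁻(aq) + Co²⁺(aq); thus Q = [I⁻(aq)]^2·[Co²⁺(aq)].
Solving for the unknown gives log [I⁻(aq)] = −2.372, so [I⁻(aq)] ≈ 0.0042 M.

0.0042 M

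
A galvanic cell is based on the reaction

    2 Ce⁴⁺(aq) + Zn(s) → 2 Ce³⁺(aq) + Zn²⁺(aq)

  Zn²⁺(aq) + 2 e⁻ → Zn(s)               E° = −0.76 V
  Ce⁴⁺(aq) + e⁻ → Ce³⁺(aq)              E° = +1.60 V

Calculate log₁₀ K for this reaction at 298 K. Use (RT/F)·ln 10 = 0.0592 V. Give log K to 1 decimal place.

log K = 79.7

The Ce⁴⁺/Ce³⁺ couple is reduced (cathode); E°cell = +1.60 − (−0.76) = +2.36 V with n = 2.
At equilibrium E = 0, so log K = nE°cell / 0.0592 = (2)(+2.36) / 0.0592 = 79.7.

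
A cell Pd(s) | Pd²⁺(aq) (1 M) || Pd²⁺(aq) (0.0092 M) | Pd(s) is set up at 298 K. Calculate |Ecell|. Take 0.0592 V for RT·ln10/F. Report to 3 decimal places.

0.060 V

For a concentration cell E°cell = 0, since both electrodes use the same couple.
The compartment with the higher Pd²⁺(aq) concentration (1 M) acts as the cathode; ions are reduced there and produced at the dilute (0.0092 M) anode.
With n = 2, Ecell = −(0.0592/2)·log([dilute]/[conc]) = −(0.0592/2)·log(0.0092/1) = +0.060 V.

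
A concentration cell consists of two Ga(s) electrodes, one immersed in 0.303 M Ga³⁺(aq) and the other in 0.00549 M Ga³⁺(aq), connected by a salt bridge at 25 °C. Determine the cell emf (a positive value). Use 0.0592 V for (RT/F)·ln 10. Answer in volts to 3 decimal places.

0.034 V

For a concentration cell E°cell = 0, since both electrodes use the same couple.
The compartment with the higher Ga³⁺(aq) concentration (0.303 M) acts as the cathode; ions are reduced there and produced at the dilute (0.00549 M) anode.
With n = 3, Ecell = −(0.0592/3)·log([dilute]/[conc]) = −(0.0592/3)·log(0.00549/0.303) = +0.034 V.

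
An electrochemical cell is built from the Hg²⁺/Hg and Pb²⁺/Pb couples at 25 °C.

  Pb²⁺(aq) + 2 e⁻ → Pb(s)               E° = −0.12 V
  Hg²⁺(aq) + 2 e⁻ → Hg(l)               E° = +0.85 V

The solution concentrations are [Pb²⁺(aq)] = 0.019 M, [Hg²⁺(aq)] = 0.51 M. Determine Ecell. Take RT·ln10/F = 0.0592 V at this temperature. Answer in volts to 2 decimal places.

The Hg²⁺/Hg couple has the more positive E°, so it is the cathode; Pb²⁺/Pb is the anode.
E°cell = E°cat − E°an = +0.85 − (−0.12) = +0.97 V; n = 2.
The balanced reaction is Hg²⁺(aq) + Pb(s) → Hg(l) + Pb²⁺(aq), so Q = [Pb²⁺(aq)] / [Hg²⁺(aq)] = 0.0373 and log Q = −1.429.
By the Nernst equation, E = +0.97 − (0.0592/2)·(−1.429) = +1.01 V.

+1.01 V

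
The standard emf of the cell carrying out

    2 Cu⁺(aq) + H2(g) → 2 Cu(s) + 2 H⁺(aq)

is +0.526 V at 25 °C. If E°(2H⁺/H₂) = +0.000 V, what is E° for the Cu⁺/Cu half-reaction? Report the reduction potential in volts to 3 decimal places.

In the reaction as written the Cu⁺/Cu couple is reduced (cathode) and 2H⁺/H₂ is oxidized (anode), so E°cell = E°(Cu⁺/Cu) − E°(2H⁺/H₂).
E°(Cu⁺/Cu) = E°cell + E°(anode) = +0.526 + (+0.000) = +0.526 V.

+0.526 V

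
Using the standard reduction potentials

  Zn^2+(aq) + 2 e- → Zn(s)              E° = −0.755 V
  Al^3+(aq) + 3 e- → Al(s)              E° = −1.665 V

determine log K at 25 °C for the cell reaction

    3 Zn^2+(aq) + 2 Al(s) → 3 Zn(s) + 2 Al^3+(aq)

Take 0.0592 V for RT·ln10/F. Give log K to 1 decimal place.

The Zn²⁺/Zn couple is reduced (cathode); E°cell = −0.755 − (−1.665) = +0.910 V with n = 6.
At equilibrium E = 0, so log K = nE°cell / 0.0592 = (6)(+0.910) / 0.0592 = 92.2.

log K = 92.2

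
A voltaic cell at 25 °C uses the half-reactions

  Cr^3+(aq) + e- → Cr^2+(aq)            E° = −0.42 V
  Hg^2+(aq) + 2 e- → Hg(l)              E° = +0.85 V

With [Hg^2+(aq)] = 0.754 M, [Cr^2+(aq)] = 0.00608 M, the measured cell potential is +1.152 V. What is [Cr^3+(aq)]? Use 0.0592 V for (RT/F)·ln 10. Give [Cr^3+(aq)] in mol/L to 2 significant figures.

With Hg²⁺/Hg at the cathode and Cr³⁺/Cr²⁺ at the anode, E°cell = +0.85 − (−0.42) = +1.27 V (n = 2).
From the Nernst equation, log Q = n(E° − E)/0.0592 = 2·(+1.27 − (+1.152))/0.0592 = 3.986.
Balancing electrons gives Hg^2+(aq) + 2 Cr^2+(aq) → Hg(l) + 2 Cr^3+(aq); thus Q = [Cr^3+(aq)]^2 / ([Hg^2+(aq)]·[Cr^2+(aq)]^2).
Substituting the known concentrations and solving, log [Cr^3+(aq)] = −0.284 and [Cr^3+(aq)] = 0.52 M.

0.52 M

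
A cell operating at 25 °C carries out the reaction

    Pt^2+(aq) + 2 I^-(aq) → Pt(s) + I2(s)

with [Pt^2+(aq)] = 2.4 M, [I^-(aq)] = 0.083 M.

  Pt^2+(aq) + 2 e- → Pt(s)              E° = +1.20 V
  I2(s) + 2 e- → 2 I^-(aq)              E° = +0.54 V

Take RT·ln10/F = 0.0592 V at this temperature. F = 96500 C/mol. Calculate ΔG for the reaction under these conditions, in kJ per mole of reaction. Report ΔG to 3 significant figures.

−117 kJ/mol

The standard cell potential is +1.20 − (+0.54) = +0.66 V, with n = 2 electrons in the balanced equation.
The reaction quotient is 1 / ([Pt^2+(aq)]·[I^-(aq)]^2) = 60.5; by Nernst, E = +0.66 − (0.0592/2)(1.782) = +0.6073 V.
ΔG = −nFE = −(2)(96500)(+0.6073) J/mol = −117 kJ/mol.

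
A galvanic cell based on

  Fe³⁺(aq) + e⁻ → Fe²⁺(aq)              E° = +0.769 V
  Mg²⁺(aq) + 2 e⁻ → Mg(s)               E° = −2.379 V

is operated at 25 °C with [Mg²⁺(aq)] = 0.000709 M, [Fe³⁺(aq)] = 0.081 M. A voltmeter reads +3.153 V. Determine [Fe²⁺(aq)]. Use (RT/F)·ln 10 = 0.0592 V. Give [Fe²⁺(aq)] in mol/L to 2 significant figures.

With Fe³⁺/Fe²⁺ at the cathode and Mg²⁺/Mg at the anode, E°cell = +0.769 − (−2.379) = +3.148 V (n = 2).
From the Nernst equation, log Q = n(E° − E)/0.0592 = 2·(+3.148 − (+3.153))/0.0592 = −0.169.
For 2 Fe³⁺(aq) + Mg(s) → 2 Fe²⁺(aq) + Mg²⁺(aq), the reaction quotient is Q = ([Fe²⁺(aq)]^2·[Mg²⁺(aq)]) / [Fe³⁺(aq)]^2.
Solving for the unknown gives log [Fe²⁺(aq)] = 0.399, so [Fe²⁺(aq)] ≈ 2.5 M.

2.5 M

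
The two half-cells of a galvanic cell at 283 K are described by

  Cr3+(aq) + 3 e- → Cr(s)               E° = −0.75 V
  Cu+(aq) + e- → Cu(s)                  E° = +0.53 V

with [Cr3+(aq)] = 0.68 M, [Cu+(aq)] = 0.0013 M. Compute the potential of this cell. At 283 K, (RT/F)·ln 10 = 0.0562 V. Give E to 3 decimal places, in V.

+1.121 V

Since E°(Cu⁺/Cu) > E°(Cr³⁺/Cr), Cu⁺/Cu serves as the cathode.
E°cell = +0.53 − (−0.75) = +1.28 V, with n = 3 electrons transferred.
The balanced reaction is 3 Cu+(aq) + Cr(s) → 3 Cu(s) + Cr3+(aq), so Q = [Cr3+(aq)] / [Cu+(aq)]^3 = 3.1×10^8 and log Q = 8.491.
By the Nernst equation, E = +1.28 − (0.0562/3)·(8.491) = +1.121 V.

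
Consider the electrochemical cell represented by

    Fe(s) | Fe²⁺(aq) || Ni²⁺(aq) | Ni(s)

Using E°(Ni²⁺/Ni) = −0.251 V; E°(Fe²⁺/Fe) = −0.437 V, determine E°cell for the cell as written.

+0.186 V

By convention the left-hand electrode in cell notation is the anode (oxidation) and the right-hand electrode is the cathode (reduction).
E°cell = E°(right) − E°(left) = −0.251 − (−0.437) = +0.186 V.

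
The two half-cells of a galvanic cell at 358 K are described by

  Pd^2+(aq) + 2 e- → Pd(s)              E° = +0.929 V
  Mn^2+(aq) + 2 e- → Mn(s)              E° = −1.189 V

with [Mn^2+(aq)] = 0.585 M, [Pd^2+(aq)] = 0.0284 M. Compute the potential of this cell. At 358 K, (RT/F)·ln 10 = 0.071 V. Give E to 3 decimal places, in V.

+2.071 V

Pd²⁺/Pd is reduced (cathode, E° = +0.929 V) and Mn²⁺/Mn is oxidized (anode).
E°cell = +0.929 − (−1.189) = +2.118 V, with n = 2 electrons transferred.
The balanced reaction is Pd^2+(aq) + Mn(s) → Pd(s) + Mn^2+(aq), so Q = [Mn^2+(aq)] / [Pd^2+(aq)] = 20.6 and log Q = 1.314.
By the Nernst equation, E = +2.118 − (0.071/2)·(1.314) = +2.071 V.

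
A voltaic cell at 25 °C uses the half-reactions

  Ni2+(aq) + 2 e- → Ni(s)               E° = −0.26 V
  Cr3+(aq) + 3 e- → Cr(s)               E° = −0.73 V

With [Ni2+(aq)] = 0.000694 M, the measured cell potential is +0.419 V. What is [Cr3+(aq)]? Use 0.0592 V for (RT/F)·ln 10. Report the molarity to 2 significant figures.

Ni²⁺/Ni is the cathode (higher E°); E°cell = −0.26 − (−0.73) = +0.47 V with n = 6.
From the Nernst equation, log Q = n(E° − E)/0.0592 = 6·(+0.47 − (+0.419))/0.0592 = 5.169.
The balanced reaction is 3 Ni2+(aq) + 2 Cr(s) → 3 Ni(s) + 2 Cr3+(aq), so Q = [Cr3+(aq)]^2 / [Ni2+(aq)]^3.
Isolating [Cr3+(aq)] in Q = 10^{5.169} yields log [Cr3+(aq)] = −2.153, i.e. 0.0070 M.

0.0070 M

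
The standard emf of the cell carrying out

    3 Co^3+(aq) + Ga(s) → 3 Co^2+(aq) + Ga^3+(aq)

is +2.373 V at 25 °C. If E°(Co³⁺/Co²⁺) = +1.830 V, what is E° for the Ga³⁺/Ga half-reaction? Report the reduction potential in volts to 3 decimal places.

−0.543 V

In the reaction as written the Co³⁺/Co²⁺ couple is reduced (cathode) and Ga³⁺/Ga is oxidized (anode), so E°cell = E°(Co³⁺/Co²⁺) − E°(Ga³⁺/Ga).
E°(Ga³⁺/Ga) = E°(cathode) − E°cell = +1.830 − (+2.373) = −0.543 V.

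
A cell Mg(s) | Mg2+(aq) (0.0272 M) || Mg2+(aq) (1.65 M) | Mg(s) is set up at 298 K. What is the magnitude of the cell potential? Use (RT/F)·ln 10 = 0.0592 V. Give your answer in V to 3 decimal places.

0.053 V

For a concentration cell E°cell = 0, since both electrodes use the same couple.
The compartment with the higher Mg2+(aq) concentration (1.65 M) acts as the cathode; ions are reduced there and produced at the dilute (0.0272 M) anode.
With n = 2, Ecell = −(0.0592/2)·log([dilute]/[conc]) = −(0.0592/2)·log(0.0272/1.65) = +0.053 V.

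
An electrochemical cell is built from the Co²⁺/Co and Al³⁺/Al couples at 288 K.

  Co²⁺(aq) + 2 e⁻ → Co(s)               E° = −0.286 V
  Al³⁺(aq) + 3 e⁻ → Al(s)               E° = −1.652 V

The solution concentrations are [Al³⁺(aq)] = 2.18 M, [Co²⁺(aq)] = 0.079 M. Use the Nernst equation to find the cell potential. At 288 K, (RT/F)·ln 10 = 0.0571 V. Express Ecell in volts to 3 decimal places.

+1.328 V

Co²⁺/Co is reduced (cathode, E° = −0.286 V) and Al³⁺/Al is oxidized (anode).
E°cell = −0.286 − (−1.652) = +1.366 V, with n = 6 electrons transferred.
For the overall reaction 3 Co²⁺(aq) + 2 Al(s) → 3 Co(s) + 2 Al³⁺(aq), Q = [Al³⁺(aq)]^2 / [Co²⁺(aq)]^3 = 9.64×10^3, giving log Q = 3.984.
By the Nernst equation, E = +1.366 − (0.0571/6)·(3.984) = +1.328 V.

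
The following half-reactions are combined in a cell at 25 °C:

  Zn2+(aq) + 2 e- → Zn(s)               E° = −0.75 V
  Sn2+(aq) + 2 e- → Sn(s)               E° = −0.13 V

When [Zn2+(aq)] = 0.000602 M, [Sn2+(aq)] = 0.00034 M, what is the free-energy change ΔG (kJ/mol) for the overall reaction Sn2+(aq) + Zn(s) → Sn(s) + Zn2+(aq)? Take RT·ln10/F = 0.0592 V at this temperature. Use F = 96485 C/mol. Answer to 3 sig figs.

−118 kJ/mol

The standard cell potential is −0.13 − (−0.75) = +0.62 V, with n = 2 electrons in the balanced equation.
The reaction quotient is [Zn2+(aq)] / [Sn2+(aq)] = 1.77; by Nernst, E = +0.62 − (0.0592/2)(0.248) = +0.6127 V.
Then ΔG = −nFE = −2 × 96485 × +0.6127 J/mol = −118 kJ/mol.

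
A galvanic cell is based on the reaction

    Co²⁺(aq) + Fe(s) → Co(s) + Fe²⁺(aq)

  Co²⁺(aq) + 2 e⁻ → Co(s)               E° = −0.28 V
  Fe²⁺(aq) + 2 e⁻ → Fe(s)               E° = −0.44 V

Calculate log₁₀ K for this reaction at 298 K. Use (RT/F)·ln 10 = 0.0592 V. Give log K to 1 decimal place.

The Co²⁺/Co couple is reduced (cathode); E°cell = −0.28 − (−0.44) = +0.16 V with n = 2.
At equilibrium E = 0, so log K = nE°cell / 0.0592 = (2)(+0.16) / 0.0592 = 5.4.

log K = 5.4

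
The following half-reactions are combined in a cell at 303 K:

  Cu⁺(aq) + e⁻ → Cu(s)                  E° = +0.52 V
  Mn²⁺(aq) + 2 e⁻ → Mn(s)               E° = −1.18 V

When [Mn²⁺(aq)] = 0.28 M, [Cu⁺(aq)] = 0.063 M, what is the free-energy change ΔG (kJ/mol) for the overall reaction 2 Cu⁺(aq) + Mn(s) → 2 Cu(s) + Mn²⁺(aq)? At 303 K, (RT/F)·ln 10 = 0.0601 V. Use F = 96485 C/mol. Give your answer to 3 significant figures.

The standard cell potential is +0.52 − (−1.18) = +1.70 V, with n = 2 electrons in the balanced equation.
Q = [Mn²⁺(aq)] / [Cu⁺(aq)]^2 = 70.5, so log Q = 1.848 and E = +1.70 − (0.0601/2)(1.848) = +1.6445 V.
ΔG = −nFE = −(2)(96485)(+1.6445) J/mol = −317 kJ/mol.

−317 kJ/mol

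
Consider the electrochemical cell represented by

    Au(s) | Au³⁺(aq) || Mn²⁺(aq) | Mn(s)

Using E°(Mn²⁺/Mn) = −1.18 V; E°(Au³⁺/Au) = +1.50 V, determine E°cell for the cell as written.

−2.68 V

By convention the left-hand electrode in cell notation is the anode (oxidation) and the right-hand electrode is the cathode (reduction).
E°cell = E°(right) − E°(left) = −1.18 − (+1.50) = −2.68 V.
The negative sign shows that, as written, the cell would require an external voltage to drive the reaction.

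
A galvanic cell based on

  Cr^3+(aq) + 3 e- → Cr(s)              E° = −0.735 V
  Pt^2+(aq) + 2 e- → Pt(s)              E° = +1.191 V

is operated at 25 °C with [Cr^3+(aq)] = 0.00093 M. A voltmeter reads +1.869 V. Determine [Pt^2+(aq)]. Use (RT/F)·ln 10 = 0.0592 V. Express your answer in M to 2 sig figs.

0.00011 M

With Pt²⁺/Pt at the cathode and Cr³⁺/Cr at the anode, E°cell = +1.191 − (−0.735) = +1.926 V (n = 6).
From the Nernst equation, log Q = n(E° − E)/0.0592 = 6·(+1.926 − (+1.869))/0.0592 = 5.777.
For 3 Pt^2+(aq) + 2 Cr(s) → 3 Pt(s) + 2 Cr^3+(aq), the reaction quotient is Q = [Cr^3+(aq)]^2 / [Pt^2+(aq)]^3.
Isolating [Pt^2+(aq)] in Q = 10^{5.777} yields log [Pt^2+(aq)] = −3.947, i.e. 0.00011 M.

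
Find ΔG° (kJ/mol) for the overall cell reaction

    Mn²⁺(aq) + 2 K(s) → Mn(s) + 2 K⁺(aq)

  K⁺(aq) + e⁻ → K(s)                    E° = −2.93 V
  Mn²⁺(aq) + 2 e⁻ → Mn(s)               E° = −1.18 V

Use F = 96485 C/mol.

In the reaction as written Mn²⁺(aq) is reduced, so the Mn²⁺/Mn couple is the cathode and K⁺/K is the anode.
E°cell = −1.18 − (−2.93) = +1.75 V; balancing electrons gives n = 2.
ΔG° = −nFE°cell = −(2)(96485)(+1.75) J/mol = −338 kJ/mol.

−338 kJ/mol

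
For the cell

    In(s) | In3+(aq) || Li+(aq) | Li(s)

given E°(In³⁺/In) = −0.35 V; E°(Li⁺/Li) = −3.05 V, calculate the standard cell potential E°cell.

−2.70 V

By convention the left-hand electrode in cell notation is the anode (oxidation) and the right-hand electrode is the cathode (reduction).
E°cell = E°(right) − E°(left) = −3.05 − (−0.35) = −2.70 V.
The negative sign shows that, as written, the cell would require an external voltage to drive the reaction.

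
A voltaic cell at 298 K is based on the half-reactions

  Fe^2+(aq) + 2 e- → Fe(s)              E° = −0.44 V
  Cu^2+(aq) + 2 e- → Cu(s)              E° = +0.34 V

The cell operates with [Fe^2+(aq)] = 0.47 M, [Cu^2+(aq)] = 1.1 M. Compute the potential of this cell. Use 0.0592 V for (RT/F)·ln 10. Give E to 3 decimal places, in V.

Cu²⁺/Cu is reduced (cathode, E° = +0.34 V) and Fe²⁺/Fe is oxidized (anode).
E°cell = +0.34 − (−0.44) = +0.78 V, with n = 2 electrons transferred.
Balancing gives Cu^2+(aq) + Fe(s) → Cu(s) + Fe^2+(aq); hence Q = [Fe^2+(aq)] / [Cu^2+(aq)] = 0.427 (log Q = −0.369).
By the Nernst equation, E = +0.78 − (0.0592/2)·(−0.369) = +0.791 V.

+0.791 V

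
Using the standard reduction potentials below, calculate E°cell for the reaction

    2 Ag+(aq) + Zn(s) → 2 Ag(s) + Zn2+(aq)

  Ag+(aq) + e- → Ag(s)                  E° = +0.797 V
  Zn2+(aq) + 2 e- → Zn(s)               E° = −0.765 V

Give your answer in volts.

+1.562 V

In the reaction as written, Ag+(aq) is reduced (cathode) and Zn2+(aq) is produced by oxidation at the anode.
E°cell = E°(cathode) − E°(anode) = +0.797 − (−0.765) = +1.562 V.
The positive value indicates the reaction is spontaneous as written.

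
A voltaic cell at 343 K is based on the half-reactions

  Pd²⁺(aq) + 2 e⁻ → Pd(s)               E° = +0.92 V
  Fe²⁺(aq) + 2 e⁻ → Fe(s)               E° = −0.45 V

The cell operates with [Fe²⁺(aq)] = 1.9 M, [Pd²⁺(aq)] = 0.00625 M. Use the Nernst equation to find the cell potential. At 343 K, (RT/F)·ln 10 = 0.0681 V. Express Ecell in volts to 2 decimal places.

+1.29 V

Pd²⁺/Pd is reduced (cathode, E° = +0.92 V) and Fe²⁺/Fe is oxidized (anode).
E°cell = E°cat − E°an = +0.92 − (−0.45) = +1.37 V; n = 2.
Balancing gives Pd²⁺(aq) + Fe(s) → Pd(s) + Fe²⁺(aq); hence Q = [Fe²⁺(aq)] / [Pd²⁺(aq)] = 304 (log Q = 2.483).
By the Nernst equation, E = +1.37 − (0.0681/2)·(2.483) = +1.29 V.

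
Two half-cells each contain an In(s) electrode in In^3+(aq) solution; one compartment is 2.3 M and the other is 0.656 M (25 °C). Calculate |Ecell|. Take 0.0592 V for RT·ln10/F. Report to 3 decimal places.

0.011 V

For a concentration cell E°cell = 0, since both electrodes use the same couple.
The compartment with the higher In^3+(aq) concentration (2.3 M) acts as the cathode; ions are reduced there and produced at the dilute (0.656 M) anode.
With n = 3, Ecell = −(0.0592/3)·log([dilute]/[conc]) = −(0.0592/3)·log(0.656/2.3) = +0.011 V.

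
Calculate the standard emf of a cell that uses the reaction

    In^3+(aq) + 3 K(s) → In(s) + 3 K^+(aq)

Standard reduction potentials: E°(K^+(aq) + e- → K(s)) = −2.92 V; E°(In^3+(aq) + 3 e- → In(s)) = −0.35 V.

+2.57 V

In the reaction as written, In^3+(aq) is reduced (cathode) and K^+(aq) is produced by oxidation at the anode.
E°cell = E°(cathode) − E°(anode) = −0.35 − (−2.92) = +2.57 V.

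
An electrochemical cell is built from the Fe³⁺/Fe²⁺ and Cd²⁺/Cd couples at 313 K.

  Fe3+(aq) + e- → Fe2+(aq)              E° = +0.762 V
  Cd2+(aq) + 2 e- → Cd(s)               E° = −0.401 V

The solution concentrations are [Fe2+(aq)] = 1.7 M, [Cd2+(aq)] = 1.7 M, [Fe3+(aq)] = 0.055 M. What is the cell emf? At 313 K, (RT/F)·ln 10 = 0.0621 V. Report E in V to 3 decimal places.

Since E°(Fe³⁺/Fe²⁺) > E°(Cd²⁺/Cd), Fe³⁺/Fe²⁺ serves as the cathode.
E°cell = E°cat − E°an = +0.762 − (−0.401) = +1.163 V; n = 2.
For the overall reaction 2 Fe3+(aq) + Cd(s) → 2 Fe2+(aq) + Cd2+(aq), Q = ([Fe2+(aq)]^2·[Cd2+(aq)]) / [Fe3+(aq)]^2 = 1.62×10^3, giving log Q = 3.211.
By the Nernst equation, E = +1.163 − (0.0621/2)·(3.211) = +1.063 V.

+1.063 V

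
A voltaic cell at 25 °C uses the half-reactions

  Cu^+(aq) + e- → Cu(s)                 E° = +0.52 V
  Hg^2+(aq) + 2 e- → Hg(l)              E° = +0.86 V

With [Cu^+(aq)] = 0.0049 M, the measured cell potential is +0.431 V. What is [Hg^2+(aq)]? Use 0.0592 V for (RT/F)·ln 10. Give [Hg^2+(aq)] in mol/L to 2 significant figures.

Hg²⁺/Hg is the cathode (higher E°); E°cell = +0.86 − (+0.52) = +0.34 V with n = 2.
From the Nernst equation, log Q = n(E° − E)/0.0592 = 2·(+0.34 − (+0.431))/0.0592 = −3.074.
The balanced reaction is Hg^2+(aq) + 2 Cu(s) → Hg(l) + 2 Cu^+(aq), so Q = [Cu^+(aq)]^2 / [Hg^2+(aq)].
Solving for the unknown gives log [Hg^2+(aq)] = −1.546, so [Hg^2+(aq)] ≈ 0.028 M.

0.028 M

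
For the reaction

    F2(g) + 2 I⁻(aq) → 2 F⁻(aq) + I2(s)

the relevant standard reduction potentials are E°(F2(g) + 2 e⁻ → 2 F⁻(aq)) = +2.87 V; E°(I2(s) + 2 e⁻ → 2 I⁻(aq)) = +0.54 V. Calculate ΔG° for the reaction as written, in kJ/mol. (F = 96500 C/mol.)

−450 kJ/mol

In the reaction as written F2(g) is reduced, so the F₂/F⁻ couple is the cathode and I₂/I⁻ is the anode.
E°cell = +2.87 − (+0.54) = +2.33 V; balancing electrons gives n = 2.
ΔG° = −nFE°cell = −(2)(96500)(+2.33) J/mol = −450 kJ/mol.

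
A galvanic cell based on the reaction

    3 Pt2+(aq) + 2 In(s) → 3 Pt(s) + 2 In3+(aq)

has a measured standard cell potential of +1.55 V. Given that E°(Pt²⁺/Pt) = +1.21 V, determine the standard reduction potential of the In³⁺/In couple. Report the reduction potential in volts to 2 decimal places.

−0.34 V

In the reaction as written the Pt²⁺/Pt couple is reduced (cathode) and In³⁺/In is oxidized (anode), so E°cell = E°(Pt²⁺/Pt) − E°(In³⁺/In).
E°(In³⁺/In) = E°(cathode) − E°cell = +1.21 − (+1.55) = −0.34 V.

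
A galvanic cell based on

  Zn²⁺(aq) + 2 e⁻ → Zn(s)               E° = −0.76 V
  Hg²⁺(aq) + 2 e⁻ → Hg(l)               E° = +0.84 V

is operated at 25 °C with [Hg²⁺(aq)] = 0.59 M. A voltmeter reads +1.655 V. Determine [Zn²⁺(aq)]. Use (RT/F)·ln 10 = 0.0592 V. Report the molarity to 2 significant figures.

With Hg²⁺/Hg at the cathode and Zn²⁺/Zn at the anode, E°cell = +0.84 − (−0.76) = +1.60 V (n = 2).
Since E = E° − (0.0592/n)·log Q, log Q = n(E° − E)/0.0592 = −1.858.
For Hg²⁺(aq) + Zn(s) → Hg(l) + Zn²⁺(aq), the reaction quotient is Q = [Zn²⁺(aq)] / [Hg²⁺(aq)].
Substituting the known concentrations and solving, log [Zn²⁺(aq)] = −2.087 and [Zn²⁺(aq)] = 0.0082 M.

0.0082 M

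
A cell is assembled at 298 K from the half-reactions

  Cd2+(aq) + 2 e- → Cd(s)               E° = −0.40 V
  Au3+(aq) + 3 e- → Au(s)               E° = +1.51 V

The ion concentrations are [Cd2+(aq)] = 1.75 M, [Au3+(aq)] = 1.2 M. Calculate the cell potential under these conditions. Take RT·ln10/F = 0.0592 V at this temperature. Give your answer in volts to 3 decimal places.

+1.904 V

The Au³⁺/Au couple has the more positive E°, so it is the cathode; Cd²⁺/Cd is the anode.
E°cell = +1.51 − (−0.40) = +1.91 V, with n = 6 electrons transferred.
For the overall reaction 2 Au3+(aq) + 3 Cd(s) → 2 Au(s) + 3 Cd2+(aq), Q = [Cd2+(aq)]^3 / [Au3+(aq)]^2 = 3.72, giving log Q = 0.571.
E = E° − (0.0592/n)·log Q = +1.91 − (0.0592/6)(0.571) = +1.904 V.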